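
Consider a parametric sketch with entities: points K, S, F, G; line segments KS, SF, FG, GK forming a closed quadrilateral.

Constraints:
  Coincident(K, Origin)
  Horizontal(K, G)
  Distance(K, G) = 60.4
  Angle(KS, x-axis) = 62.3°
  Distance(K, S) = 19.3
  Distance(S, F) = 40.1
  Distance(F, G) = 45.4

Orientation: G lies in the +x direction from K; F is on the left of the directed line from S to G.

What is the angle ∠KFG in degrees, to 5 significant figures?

70.168°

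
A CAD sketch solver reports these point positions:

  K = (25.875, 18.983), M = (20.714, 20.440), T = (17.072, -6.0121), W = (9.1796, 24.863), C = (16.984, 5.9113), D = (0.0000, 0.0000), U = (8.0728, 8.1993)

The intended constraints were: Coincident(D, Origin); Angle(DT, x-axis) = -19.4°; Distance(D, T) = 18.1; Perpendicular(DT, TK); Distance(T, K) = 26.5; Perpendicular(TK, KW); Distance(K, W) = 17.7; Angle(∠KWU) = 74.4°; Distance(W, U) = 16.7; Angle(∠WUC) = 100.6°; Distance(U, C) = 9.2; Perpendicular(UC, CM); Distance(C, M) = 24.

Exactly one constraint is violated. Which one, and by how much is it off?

Distance(C, M) = 24 — off by 9.00.

D = (0.00, 0.00) ✓; DT at -19.40° ✓; |DT| = 18.10 ✓; ∠(DT, TK) = 90.00° ✓; |TK| = 26.50 ✓; ∠(TK, KW) = 90.00° ✓; |KW| = 17.70 ✓; ∠KWU = 74.40° ✓; |WU| = 16.70 ✓; ∠WUC = 100.6° ✓; |UC| = 9.200 ✓; ∠(UC, CM) = 90.00° ✓; |CM| = 15.00 ✗.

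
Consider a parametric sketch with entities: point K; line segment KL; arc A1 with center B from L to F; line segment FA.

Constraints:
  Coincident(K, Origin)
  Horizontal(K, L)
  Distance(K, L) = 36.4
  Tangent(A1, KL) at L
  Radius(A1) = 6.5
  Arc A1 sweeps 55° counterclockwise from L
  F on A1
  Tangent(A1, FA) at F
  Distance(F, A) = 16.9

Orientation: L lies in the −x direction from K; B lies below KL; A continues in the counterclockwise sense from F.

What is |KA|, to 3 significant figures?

54.0

K is at the origin; KL is horizontal with |KL| = 36.4 and L on the −x side, so L = (-36.4, 0.00). Since A1 is tangent to KL there, BL ⟂ KL, so B = L + (0, -6.5) = (-36.4, -6.50). On A1, L sits at bearing 90° from B; a 55° counterclockwise sweep puts F at bearing 145°, so F = B + 6.5·(cos 145°, sin 145°) = (-41.7, -2.77). Tangency of A1 to FA means the radius BF is perpendicular to FA, so FA runs along (−sin 145°, cos 145°); with |FA| = 16.9, A = (-51.4, -16.6). Then |KA| = |A − K| = 54.0.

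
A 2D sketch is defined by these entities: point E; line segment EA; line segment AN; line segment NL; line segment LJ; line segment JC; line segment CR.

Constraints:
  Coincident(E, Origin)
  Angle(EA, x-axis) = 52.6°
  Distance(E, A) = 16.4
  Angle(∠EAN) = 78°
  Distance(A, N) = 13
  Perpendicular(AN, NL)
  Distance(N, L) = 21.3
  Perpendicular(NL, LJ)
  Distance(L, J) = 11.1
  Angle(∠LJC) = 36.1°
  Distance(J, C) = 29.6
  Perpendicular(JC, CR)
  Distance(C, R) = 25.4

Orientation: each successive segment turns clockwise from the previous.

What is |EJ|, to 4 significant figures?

5.471

AN is perpendicular to NL, so NL runs at -139.4°; with |NL| = 21.3, L = (2.249, -10.70). NL ⟂ LJ, so LJ runs at 130.6°; with |LJ| = 11.1, J = (-4.975, -2.276). Then |EJ| = |J − E| = 5.471.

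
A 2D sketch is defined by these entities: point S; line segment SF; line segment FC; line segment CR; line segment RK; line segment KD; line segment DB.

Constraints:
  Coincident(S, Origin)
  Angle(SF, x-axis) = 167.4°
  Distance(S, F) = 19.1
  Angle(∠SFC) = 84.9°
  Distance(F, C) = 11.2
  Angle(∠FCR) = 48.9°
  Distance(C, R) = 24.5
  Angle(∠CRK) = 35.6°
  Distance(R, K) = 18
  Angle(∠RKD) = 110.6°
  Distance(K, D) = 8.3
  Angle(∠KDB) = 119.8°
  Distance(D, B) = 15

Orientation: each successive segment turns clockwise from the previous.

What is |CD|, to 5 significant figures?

6.5692

S is at the origin; SF runs at 167.4° with length 19.1, so F = (-18.640, 4.1665). ∠SFC = 84.9° gives FC at 72.300° from the x-axis; with |FC| = 11.2, C = (-15.235, 14.836). ∠FCR = 48.9° gives CR at -58.800° from the x-axis; with |CR| = 24.5, R = (-2.5432, -6.1201). ∠CRK = 35.6° gives RK at 156.80° from the x-axis; with |RK| = 18.0, K = (-19.088, 0.97087). ∠RKD = 110.6° gives KD at 87.400° from the x-axis; with |KD| = 8.3, D = (-18.711, 9.2623). Then |CD| = |D − C| = 6.5692.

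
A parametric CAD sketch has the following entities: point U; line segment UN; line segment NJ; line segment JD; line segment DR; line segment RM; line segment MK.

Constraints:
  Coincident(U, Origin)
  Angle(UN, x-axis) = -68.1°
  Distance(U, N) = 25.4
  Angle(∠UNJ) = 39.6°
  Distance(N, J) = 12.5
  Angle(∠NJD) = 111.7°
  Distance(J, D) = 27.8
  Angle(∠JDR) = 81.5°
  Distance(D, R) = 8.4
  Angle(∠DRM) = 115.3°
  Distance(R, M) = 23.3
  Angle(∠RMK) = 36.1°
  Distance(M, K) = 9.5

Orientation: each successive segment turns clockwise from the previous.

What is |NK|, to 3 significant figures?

15.2

U is at the origin; UN runs at -68.1° with length 25.4, so N = (9.47, -23.6). ∠UNJ = 39.6° gives NJ at 152° from the x-axis; with |NJ| = 12.5, J = (-1.51, -17.6). ∠NJD = 111.7° gives JD at 83.2° from the x-axis; with |JD| = 27.8, D = (1.78, 10.0). ∠JDR = 81.5° gives DR at -15.3° from the x-axis; with |DR| = 8.4, R = (9.88, 7.79). ∠DRM = 115.3° gives RM at -80.0° from the x-axis; with |RM| = 23.3, M = (13.9, -15.2). ∠RMK = 36.1° gives MK at 136° from the x-axis; with |MK| = 9.5, K = (7.08, -8.57). Then |NK| = |K − N| = 15.2.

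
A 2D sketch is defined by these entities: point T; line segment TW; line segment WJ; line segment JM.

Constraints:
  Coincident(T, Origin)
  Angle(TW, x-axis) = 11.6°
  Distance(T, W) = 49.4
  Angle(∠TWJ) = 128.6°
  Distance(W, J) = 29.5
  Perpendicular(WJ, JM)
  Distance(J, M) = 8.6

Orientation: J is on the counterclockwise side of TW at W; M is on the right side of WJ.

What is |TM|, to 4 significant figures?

76.60

T is at the origin; TW runs at 11.6° with length 49.4, so W = 49.4·(cos 11.6°, sin 11.6°) = (48.39, 9.933). ∠TWJ = 128.6°, so WJ runs at 11.6° + (180° − 128.6°) = 63.00° from the x-axis; with |WJ| = 29.5, J = W + 29.5·(cos 63.00°, sin 63.00°) = (61.78, 36.22). WJ ⟂ JM; with |JM| = 8.6 on the right of WJ, M = J + 8.6·(0.8910, -0.4540) = (69.45, 32.31). Then |TM| = |M − T| = 76.60.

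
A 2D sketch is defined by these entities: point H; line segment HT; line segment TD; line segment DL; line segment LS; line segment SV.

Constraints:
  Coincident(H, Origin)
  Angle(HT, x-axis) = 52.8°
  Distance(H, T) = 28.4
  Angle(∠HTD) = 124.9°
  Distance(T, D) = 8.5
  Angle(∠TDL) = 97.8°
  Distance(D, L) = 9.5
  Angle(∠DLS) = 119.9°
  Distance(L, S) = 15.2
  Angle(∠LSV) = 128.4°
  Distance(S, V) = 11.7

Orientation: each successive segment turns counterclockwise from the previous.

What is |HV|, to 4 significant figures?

7.858

∠DLS = 119.9° gives LS at -109.8° from the x-axis; with |LS| = 15.2, S = (0.05649, 14.74). ∠LSV = 128.4° gives SV at -58.20° from the x-axis; with |SV| = 11.7, V = (6.222, 4.799). Then |HV| = |V − H| = 7.858.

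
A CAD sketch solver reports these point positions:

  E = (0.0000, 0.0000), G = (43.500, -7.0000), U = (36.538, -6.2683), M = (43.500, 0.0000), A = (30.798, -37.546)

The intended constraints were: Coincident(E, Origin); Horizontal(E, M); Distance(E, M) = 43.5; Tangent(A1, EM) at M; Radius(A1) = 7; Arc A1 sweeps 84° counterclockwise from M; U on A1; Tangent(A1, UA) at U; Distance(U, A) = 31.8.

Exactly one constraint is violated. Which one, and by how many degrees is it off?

Tangent(A1, UA) at U — off by 4.40°.

E = (0.00, 0.00) ✓; E.y = 0.00, M.y = 0.00 ✓; |EM| = 43.50 ✓; ∠(GM, ME) = 90.00° ✓; |GM| = 7.000 ✓; bearing(G→U) − bearing(G→M) = 84.00° ✓; |GU| = 7.000 ✓; ∠(GU, UA) = 94.40° ✗; |UA| = 31.80 ✓.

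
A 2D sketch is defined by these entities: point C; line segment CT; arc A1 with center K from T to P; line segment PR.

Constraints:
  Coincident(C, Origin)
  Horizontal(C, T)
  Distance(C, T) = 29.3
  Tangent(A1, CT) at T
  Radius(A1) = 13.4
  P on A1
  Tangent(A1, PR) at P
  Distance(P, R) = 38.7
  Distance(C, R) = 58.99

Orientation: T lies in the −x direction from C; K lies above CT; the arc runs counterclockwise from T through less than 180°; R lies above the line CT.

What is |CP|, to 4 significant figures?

22.77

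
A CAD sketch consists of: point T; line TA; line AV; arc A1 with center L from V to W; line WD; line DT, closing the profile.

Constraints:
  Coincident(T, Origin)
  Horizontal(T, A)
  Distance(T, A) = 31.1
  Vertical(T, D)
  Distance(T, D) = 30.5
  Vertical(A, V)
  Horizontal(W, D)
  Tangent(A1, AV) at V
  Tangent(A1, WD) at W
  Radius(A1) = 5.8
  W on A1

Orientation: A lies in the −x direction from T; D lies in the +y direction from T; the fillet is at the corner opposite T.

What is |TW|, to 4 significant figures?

39.63

T is at the origin; T and A share the same y with |TA| = 31.1 and A on the −x side, so A = (-31.10, 0.000). T and D share the same x with |TD| = 30.5 and D on the +y side, so D = (0.000, 30.50). The virtual corner opposite T is at (-31.10, 30.50). The tangent condition forces LV to be normal to AV and A1 meets WD tangentially, so LW is at right angles to WD, with radius 5.8, so the center L sits 5.8 in from both sides at L = (-25.30, 24.70). That places the tangent points at V = (-31.10, 24.70) on AV and W = (-25.30, 30.50) on WD. Then |TW| = |W − T| = 39.63.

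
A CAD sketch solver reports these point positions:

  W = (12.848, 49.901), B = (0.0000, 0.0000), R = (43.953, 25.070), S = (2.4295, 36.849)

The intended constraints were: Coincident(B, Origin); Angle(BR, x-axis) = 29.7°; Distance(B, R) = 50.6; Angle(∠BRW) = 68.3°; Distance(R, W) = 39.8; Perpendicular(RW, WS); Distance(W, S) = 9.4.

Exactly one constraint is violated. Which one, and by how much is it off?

Distance(W, S) = 9.4 — off by 7.30.

B = (0.00, 0.00) ✓; BR at 29.70° ✓; |BR| = 50.60 ✓; ∠BRW = 68.30° ✓; |RW| = 39.80 ✓; ∠(RW, WS) = 90.00° ✓; |WS| = 16.70 ✗.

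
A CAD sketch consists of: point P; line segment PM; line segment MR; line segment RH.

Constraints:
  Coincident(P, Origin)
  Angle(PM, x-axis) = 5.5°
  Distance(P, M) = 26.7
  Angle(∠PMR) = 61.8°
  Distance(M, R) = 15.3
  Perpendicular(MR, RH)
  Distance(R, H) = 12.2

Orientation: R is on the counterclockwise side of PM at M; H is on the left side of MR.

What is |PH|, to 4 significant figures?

11.64

∠PMR = 61.8°, so MR runs at 5.5° + (180° − 61.8°) = 123.7° from the x-axis; with |MR| = 15.3, R = M + 15.3·(cos 123.7°, sin 123.7°) = (18.09, 15.29). MR is perpendicular to RH; with |RH| = 12.2 on the left of MR, H = R + 12.2·(-0.8320, -0.5548) = (7.938, 8.519). Then |PH| = |H − P| = 11.64.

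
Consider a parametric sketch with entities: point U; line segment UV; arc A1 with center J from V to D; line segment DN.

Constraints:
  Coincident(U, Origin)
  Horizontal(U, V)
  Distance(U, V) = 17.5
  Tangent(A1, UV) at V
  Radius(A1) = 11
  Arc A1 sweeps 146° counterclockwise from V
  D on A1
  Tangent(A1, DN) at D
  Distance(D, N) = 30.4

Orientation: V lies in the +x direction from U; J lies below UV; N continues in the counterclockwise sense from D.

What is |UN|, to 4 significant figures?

52.09

On A1, V sits at bearing 90° from J; a 146° counterclockwise sweep puts D at bearing 236°, so D = J + 11.0·(cos 236°, sin 236°) = (11.35, -20.12). Since A1 is tangent to DN there, JD ⟂ DN, so DN runs along (−sin 236°, cos 236°); with |DN| = 30.4, N = (36.55, -37.12). Then |UN| = |N − U| = 52.09.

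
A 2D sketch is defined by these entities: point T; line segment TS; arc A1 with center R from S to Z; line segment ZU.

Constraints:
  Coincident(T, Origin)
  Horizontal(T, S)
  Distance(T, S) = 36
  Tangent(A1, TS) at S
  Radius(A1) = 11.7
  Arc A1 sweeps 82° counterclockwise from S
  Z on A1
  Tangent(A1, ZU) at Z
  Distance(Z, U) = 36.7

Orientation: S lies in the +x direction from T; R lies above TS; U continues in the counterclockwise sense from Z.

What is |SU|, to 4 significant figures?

49.33

T is at the origin; TS is horizontal with |TS| = 36.0 and S on the +x side, so S = (36.00, 0.000). The tangent condition forces RS to be normal to TS, so R = S + (0, 11.7) = (36.00, 11.70). On A1, S sits at bearing -90° from R; an 82° counterclockwise sweep puts Z at bearing -8°, so Z = R + 11.7·(cos -8°, sin -8°) = (47.59, 10.07). Since A1 is tangent to ZU there, RZ ⟂ ZU, so ZU runs along (−sin -8°, cos -8°); with |ZU| = 36.7, U = (52.69, 46.41). Then |SU| = |U − S| = 49.33.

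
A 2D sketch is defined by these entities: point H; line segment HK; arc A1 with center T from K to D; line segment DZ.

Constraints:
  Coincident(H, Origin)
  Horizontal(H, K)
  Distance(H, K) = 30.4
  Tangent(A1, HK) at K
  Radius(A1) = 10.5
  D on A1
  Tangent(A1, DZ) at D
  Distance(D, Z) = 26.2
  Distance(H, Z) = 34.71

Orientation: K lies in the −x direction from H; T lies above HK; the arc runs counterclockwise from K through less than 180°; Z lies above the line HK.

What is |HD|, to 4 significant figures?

21.67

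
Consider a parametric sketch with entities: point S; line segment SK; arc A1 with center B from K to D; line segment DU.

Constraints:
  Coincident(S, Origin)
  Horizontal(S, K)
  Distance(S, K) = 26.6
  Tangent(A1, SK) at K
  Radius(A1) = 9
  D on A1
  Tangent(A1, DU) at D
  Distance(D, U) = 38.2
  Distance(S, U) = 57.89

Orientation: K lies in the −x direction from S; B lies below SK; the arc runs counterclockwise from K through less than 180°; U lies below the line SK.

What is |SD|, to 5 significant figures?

36.867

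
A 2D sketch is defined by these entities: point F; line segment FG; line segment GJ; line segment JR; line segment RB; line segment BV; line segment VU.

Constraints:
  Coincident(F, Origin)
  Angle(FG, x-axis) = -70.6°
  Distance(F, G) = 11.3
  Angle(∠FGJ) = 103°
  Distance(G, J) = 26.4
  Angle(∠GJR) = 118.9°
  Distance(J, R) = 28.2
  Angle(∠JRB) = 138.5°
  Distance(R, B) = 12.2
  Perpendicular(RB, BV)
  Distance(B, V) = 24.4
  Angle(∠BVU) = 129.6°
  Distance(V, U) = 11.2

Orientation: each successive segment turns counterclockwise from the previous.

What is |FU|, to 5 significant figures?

15.066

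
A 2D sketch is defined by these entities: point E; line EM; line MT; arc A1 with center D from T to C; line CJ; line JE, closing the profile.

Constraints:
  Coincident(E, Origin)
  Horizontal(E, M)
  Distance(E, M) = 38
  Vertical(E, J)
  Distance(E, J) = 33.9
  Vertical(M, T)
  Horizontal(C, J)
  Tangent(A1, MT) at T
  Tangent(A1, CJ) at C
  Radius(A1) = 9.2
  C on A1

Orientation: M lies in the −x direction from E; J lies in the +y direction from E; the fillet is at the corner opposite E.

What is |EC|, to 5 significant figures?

44.482

E is at the origin; E and M share the same y with |EM| = 38.0 and M on the −x side, so M = (-38.000, 0.0000). EJ is vertical with |EJ| = 33.9 and J on the +y side, so J = (0.0000, 33.900). The virtual corner opposite E is at (-38.000, 33.900). A1 meets MT tangentially, so DT is at right angles to MT and tangency of A1 to CJ means the radius DC is perpendicular to CJ, with radius 9.2, so the center D sits 9.2 in from both sides at D = (-28.800, 24.700). That places the tangent points at T = (-38.000, 24.700) on MT and C = (-28.800, 33.900) on CJ. Then |EC| = |C − E| = 44.482.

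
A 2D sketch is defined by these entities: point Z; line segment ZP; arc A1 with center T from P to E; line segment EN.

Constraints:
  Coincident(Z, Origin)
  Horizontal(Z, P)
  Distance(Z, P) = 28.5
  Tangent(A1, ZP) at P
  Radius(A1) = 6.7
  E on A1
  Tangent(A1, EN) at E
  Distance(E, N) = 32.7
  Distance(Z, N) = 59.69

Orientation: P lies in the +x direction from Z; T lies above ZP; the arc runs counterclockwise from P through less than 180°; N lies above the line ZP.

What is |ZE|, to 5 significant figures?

34.485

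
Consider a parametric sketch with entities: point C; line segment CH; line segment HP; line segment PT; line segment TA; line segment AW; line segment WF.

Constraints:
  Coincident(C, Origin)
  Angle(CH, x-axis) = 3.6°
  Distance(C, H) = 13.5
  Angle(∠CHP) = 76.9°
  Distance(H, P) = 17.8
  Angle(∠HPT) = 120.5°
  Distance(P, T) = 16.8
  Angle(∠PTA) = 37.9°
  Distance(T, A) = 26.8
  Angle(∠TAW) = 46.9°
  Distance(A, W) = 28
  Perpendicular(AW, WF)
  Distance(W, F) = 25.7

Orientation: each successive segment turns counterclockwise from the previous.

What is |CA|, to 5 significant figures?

8.6972

C is at the origin; CH runs at 3.6° with length 13.5, so H = (13.473, 0.84767). ∠CHP = 76.9° gives HP at 106.70° from the x-axis; with |HP| = 17.8, P = (8.3583, 17.897). ∠HPT = 120.5° gives PT at 166.20° from the x-axis; with |PT| = 16.8, T = (-7.9567, 21.904). ∠PTA = 37.9° gives TA at -51.700° from the x-axis; with |TA| = 26.8, A = (8.6534, 0.87227). Then |CA| = |A − C| = 8.6972.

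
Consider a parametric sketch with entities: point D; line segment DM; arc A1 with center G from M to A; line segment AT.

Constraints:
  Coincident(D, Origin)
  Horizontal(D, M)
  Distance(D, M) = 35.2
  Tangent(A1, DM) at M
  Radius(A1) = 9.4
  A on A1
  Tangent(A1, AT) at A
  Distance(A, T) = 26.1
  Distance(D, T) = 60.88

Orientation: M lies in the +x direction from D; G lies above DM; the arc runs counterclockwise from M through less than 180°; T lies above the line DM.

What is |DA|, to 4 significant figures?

44.61

D is at the origin; D and M share the same y with |DM| = 35.2 and M on the +x side, so M = (35.20, 0.000). Tangency of A1 to DM means the radius GM is perpendicular to DM, so G = M + (0, 9.4) = (35.20, 9.400). Since GA ⟂ AT (tangency), |GT| = √(9.4² + 26.1²) = 27.74 regardless of where A sits on A1. So T lies on both circle(D, 60.88) and circle(G, 27.74); the above-DM intersection is T = (52.21, 31.32). A is the foot of the tangent from T: A = (44.14, 6.494).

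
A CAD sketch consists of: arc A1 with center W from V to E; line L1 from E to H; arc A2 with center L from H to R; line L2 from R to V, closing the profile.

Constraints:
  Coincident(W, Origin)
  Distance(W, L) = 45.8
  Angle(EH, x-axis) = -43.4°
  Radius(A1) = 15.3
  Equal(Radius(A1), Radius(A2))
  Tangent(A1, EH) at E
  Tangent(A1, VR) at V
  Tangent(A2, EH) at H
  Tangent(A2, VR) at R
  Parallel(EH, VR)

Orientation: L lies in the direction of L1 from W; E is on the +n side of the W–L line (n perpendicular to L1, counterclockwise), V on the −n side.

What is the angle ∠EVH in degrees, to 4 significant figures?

56.25°

Tangency of A1 to both parallel lines with radius 15.3 puts E and V at W ± 15.3·n: E = (10.51, 11.12), V = (-10.51, -11.12). Equal radii place H and R the same way about L: H = L + 15.3·n = (43.79, -20.35), R = L − 15.3·n = (22.76, -42.59). Then cos ∠EVH = VE·VH / (|VE||VH|), giving 56.25°.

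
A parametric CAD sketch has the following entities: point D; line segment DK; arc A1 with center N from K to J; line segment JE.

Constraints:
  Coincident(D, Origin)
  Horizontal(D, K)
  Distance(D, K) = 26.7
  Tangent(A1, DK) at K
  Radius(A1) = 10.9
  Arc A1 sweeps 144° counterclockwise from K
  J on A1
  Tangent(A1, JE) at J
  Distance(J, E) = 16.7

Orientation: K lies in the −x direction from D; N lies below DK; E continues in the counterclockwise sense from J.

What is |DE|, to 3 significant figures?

35.4

D is at the origin; DK is horizontal with |DK| = 26.7 and K on the −x side, so K = (-26.7, 0.00). Tangency of A1 to DK means the radius NK is perpendicular to DK, so N = K + (0, -10.9) = (-26.7, -10.9). On A1, K sits at bearing 90° from N; a 144° counterclockwise sweep puts J at bearing 234°, so J = N + 10.9·(cos 234°, sin 234°) = (-33.1, -19.7). The tangent condition forces NJ to be normal to JE, so JE runs along (−sin 234°, cos 234°); with |JE| = 16.7, E = (-19.6, -29.5). Then |DE| = |E − D| = 35.4.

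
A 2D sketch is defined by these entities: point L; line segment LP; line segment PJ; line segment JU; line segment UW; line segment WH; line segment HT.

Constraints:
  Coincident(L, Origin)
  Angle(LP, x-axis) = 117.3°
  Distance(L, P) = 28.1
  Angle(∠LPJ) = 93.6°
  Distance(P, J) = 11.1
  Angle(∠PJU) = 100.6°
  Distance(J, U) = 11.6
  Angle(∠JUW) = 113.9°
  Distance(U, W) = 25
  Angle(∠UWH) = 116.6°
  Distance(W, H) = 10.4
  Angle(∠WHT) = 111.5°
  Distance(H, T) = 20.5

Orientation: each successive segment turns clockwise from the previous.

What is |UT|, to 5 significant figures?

29.292

∠UWH = 116.6° gives WH at -178.00° from the x-axis; with |WH| = 10.4, H = (-16.478, -1.1113). ∠WHT = 111.5° gives HT at 113.50° from the x-axis; with |HT| = 20.5, T = (-24.652, 17.688). Then |UT| = |T − U| = 29.292.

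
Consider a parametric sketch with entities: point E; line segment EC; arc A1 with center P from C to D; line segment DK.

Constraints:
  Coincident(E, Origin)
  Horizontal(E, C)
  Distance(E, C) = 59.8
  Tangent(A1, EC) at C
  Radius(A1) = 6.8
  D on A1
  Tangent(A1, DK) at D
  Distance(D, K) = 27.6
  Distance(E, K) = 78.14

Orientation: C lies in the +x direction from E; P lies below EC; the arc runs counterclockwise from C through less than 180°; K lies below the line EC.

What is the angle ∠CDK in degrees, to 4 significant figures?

116.7°

E is at the origin; E and C share the same y with |EC| = 59.8 and C on the +x side, so C = (59.80, 0.000). A1 meets EC tangentially, so PC is at right angles to EC, so P = C + (0, -6.8) = (59.80, -6.800). Since PD ⟂ DK (tangency), |PK| = √(6.8² + 27.6²) = 28.43 regardless of where D sits on A1. So K lies on both circle(E, 78.14) and circle(P, 28.43); the below-EC intersection is K = (70.83, -33.00). D is the foot of the tangent from K: D = (54.35, -10.86).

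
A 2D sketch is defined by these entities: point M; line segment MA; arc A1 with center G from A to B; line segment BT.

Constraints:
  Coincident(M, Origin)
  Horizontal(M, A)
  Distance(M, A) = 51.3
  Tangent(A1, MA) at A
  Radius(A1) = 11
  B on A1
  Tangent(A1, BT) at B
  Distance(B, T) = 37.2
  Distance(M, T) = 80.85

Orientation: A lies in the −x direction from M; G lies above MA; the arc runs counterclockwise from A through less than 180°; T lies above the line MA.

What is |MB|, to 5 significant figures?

46.259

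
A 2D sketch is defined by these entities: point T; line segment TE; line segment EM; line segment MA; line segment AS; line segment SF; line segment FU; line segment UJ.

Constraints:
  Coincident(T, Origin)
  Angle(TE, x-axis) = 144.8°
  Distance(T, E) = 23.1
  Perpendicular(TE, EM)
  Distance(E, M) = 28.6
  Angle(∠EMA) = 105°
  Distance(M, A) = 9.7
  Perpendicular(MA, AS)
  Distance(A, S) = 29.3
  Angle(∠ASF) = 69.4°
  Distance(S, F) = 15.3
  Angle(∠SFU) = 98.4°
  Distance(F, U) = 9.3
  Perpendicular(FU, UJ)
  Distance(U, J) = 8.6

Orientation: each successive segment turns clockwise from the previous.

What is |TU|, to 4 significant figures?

25.71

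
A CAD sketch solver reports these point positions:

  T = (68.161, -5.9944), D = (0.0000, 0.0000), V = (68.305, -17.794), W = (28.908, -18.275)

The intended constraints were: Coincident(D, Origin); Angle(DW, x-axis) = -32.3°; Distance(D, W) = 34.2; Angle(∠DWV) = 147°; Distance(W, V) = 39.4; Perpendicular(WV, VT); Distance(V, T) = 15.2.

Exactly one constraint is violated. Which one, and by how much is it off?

Distance(V, T) = 15.2 — off by 3.40.

D = (0.00, 0.00) ✓; DW at -32.30° ✓; |DW| = 34.20 ✓; ∠DWV = 147.0° ✓; |WV| = 39.40 ✓; ∠(WV, VT) = 90.00° ✓; |VT| = 11.80 ✗.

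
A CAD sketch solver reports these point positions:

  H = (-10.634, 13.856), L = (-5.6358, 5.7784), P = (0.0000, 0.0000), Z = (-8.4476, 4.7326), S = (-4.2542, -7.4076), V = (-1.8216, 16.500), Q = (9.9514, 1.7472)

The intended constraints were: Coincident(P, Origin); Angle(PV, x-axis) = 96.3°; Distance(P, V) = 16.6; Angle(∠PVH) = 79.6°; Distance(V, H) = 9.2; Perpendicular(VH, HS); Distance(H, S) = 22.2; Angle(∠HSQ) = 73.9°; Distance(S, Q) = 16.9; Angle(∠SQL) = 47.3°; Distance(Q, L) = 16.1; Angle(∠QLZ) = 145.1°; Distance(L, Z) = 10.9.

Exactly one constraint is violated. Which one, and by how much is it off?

Distance(L, Z) = 10.9 — off by 7.90.

P = (0.00, 0.00) ✓; PV at 96.30° ✓; |PV| = 16.60 ✓; ∠PVH = 79.60° ✓; |VH| = 9.200 ✓; ∠(VH, HS) = 90.00° ✓; |HS| = 22.20 ✓; ∠HSQ = 73.90° ✓; |SQ| = 16.90 ✓; ∠SQL = 47.30° ✓; |QL| = 16.10 ✓; ∠QLZ = 145.1° ✓; |LZ| = 3.000 ✗.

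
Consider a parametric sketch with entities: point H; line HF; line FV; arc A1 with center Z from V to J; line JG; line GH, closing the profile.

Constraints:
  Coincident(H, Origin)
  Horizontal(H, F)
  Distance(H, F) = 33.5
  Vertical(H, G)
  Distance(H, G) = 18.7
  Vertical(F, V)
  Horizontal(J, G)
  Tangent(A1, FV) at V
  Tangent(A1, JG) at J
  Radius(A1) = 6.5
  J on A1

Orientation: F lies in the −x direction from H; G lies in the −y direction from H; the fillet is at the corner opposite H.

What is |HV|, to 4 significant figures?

35.65

H is at the origin; HF is horizontal with |HF| = 33.5 and F on the −x side, so F = (-33.50, 0.000). H and G share the same x with |HG| = 18.7 and G on the −y side, so G = (0.000, -18.70). The virtual corner opposite H is at (-33.50, -18.70). A1 meets FV tangentially, so ZV is at right angles to FV and since A1 is tangent to JG there, ZJ ⟂ JG, with radius 6.5, so the center Z sits 6.5 in from both sides at Z = (-27.00, -12.20). That places the tangent points at V = (-33.50, -12.20) on FV and J = (-27.00, -18.70) on JG. Then |HV| = |V − H| = 35.65.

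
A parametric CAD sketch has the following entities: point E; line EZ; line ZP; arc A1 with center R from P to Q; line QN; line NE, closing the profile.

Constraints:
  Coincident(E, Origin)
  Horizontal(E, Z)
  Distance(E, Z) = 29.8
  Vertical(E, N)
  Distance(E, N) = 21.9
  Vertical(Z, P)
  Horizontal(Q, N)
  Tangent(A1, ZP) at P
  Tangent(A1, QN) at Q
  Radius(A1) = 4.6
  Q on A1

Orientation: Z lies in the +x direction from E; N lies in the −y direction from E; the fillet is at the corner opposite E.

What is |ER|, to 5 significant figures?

30.567

E is at the origin; E and Z share the same y with |EZ| = 29.8 and Z on the +x side, so Z = (29.800, 0.0000). EN is vertical with |EN| = 21.9 and N on the −y side, so N = (0.0000, -21.900). The virtual corner opposite E is at (29.800, -21.900). Tangency of A1 to ZP means the radius RP is perpendicular to ZP and A1 meets QN tangentially, so RQ is at right angles to QN, with radius 4.6, so the center R sits 4.6 in from both sides at R = (25.200, -17.300). Then |ER| = |R − E| = 30.567.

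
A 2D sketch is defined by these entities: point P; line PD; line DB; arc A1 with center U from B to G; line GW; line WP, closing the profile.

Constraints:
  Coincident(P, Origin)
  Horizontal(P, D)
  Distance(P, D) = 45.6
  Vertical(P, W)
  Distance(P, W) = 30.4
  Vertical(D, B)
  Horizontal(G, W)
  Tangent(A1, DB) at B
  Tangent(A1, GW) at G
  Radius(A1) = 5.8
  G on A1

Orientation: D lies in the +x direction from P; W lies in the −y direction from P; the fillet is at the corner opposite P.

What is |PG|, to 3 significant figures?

50.1

P is at the origin; P and D share the same y with |PD| = 45.6 and D on the +x side, so D = (45.6, 0.00). P and W share the same x with |PW| = 30.4 and W on the −y side, so W = (0.00, -30.4). The virtual corner opposite P is at (45.6, -30.4). A1 meets DB tangentially, so UB is at right angles to DB and tangency of A1 to GW means the radius UG is perpendicular to GW, with radius 5.8, so the center U sits 5.8 in from both sides at U = (39.8, -24.6). That places the tangent points at B = (45.6, -24.6) on DB and G = (39.8, -30.4) on GW. Then |PG| = |G − P| = 50.1.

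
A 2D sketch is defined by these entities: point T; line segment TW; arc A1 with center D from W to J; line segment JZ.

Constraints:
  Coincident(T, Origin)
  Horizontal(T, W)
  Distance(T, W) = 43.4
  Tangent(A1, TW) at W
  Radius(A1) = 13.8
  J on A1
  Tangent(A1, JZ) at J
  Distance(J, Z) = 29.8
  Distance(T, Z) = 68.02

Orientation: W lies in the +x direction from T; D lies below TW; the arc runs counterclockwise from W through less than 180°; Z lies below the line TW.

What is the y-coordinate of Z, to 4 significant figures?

-45.94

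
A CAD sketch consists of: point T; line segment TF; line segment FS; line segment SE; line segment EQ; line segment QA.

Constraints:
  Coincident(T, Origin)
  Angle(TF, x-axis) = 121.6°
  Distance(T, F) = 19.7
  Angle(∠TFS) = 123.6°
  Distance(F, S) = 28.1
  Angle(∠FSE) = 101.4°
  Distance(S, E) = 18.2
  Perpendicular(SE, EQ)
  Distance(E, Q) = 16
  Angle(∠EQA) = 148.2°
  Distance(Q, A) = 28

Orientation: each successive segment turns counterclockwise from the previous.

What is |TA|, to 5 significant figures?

5.2085

T is at the origin; TF runs at 121.6° with length 19.7, so F = (-10.323, 16.779). ∠TFS = 123.6° gives FS at 178.00° from the x-axis; with |FS| = 28.1, S = (-38.405, 17.760). ∠FSE = 101.4° gives SE at -103.40° from the x-axis; with |SE| = 18.2, E = (-42.623, 0.055175). SE ⟂ EQ, so EQ runs at -13.400°; with |EQ| = 16.0, Q = (-27.059, -3.6528). ∠EQA = 148.2° gives QA at 18.400° from the x-axis; with |QA| = 28.0, A = (-0.49027, 5.1854). Then |TA| = |A − T| = 5.2085.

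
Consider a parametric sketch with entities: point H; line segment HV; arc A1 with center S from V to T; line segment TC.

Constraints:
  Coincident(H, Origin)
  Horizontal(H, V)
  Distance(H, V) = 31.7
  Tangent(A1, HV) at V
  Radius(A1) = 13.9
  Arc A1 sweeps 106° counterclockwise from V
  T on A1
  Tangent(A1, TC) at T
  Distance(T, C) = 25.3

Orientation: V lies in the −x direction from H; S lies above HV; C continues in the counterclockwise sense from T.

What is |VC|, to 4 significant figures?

42.53

H is at the origin; H and V share the same y with |HV| = 31.7 and V on the −x side, so V = (-31.70, 0.000). Since A1 is tangent to HV there, SV ⟂ HV, so S = V + (0, 13.9) = (-31.70, 13.90). On A1, V sits at bearing -90° from S; a 106° counterclockwise sweep puts T at bearing 16°, so T = S + 13.9·(cos 16°, sin 16°) = (-18.34, 17.73). Since A1 is tangent to TC there, ST ⟂ TC, so TC runs along (−sin 16°, cos 16°); with |TC| = 25.3, C = (-25.31, 42.05). Then |VC| = |C − V| = 42.53.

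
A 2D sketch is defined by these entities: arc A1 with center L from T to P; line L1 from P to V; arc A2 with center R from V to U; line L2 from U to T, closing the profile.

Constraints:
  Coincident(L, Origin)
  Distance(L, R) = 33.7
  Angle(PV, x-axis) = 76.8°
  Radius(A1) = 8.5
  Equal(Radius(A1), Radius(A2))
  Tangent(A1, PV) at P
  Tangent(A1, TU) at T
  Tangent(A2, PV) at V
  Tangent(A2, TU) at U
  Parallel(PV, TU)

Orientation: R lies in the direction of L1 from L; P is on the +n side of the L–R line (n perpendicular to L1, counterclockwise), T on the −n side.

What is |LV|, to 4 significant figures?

34.76

Tangency of A1 to both parallel lines with radius 8.5 puts P and T at L ± 8.5·n: P = (-8.275, 1.941), T = (8.275, -1.941). Equal radii place V and U the same way about R: V = R + 8.5·n = (-0.5800, 34.75), U = R − 8.5·n = (15.97, 30.87). Then |LV| = |V − L| = 34.76.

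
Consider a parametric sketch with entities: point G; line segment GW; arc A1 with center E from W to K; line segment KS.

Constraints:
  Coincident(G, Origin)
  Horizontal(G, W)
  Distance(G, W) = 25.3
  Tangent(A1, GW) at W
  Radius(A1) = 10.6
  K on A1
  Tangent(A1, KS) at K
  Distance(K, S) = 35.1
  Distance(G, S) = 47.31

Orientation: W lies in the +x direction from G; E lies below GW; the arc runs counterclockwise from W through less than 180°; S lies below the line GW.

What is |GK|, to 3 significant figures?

17.9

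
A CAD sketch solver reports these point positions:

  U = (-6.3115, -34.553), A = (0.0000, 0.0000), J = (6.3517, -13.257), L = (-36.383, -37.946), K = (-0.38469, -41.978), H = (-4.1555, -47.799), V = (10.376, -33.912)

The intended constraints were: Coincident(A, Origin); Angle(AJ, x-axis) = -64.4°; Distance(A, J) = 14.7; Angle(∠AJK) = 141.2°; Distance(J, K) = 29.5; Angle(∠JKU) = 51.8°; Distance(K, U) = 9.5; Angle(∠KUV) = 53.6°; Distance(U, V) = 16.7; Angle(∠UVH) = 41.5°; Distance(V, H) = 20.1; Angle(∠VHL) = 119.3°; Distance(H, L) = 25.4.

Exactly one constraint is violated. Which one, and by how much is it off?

Distance(H, L) = 25.4 — off by 8.30.

A = (0.00, 0.00) ✓; AJ at -64.40° ✓; |AJ| = 14.70 ✓; ∠AJK = 141.2° ✓; |JK| = 29.50 ✓; ∠JKU = 51.80° ✓; |KU| = 9.500 ✓; ∠KUV = 53.60° ✓; |UV| = 16.70 ✓; ∠UVH = 41.50° ✓; |VH| = 20.10 ✓; ∠VHL = 119.3° ✓; |HL| = 33.70 ✗.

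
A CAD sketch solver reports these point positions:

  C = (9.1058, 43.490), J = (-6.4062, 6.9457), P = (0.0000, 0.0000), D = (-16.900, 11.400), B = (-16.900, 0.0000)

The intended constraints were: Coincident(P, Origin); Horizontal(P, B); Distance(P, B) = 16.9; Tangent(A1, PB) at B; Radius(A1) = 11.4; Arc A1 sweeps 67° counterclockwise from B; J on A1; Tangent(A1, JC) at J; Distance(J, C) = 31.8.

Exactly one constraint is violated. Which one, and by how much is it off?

Distance(J, C) = 31.8 — off by 7.90.

P = (0.00, 0.00) ✓; P.y = 0.00, B.y = 0.00 ✓; |PB| = 16.90 ✓; ∠(DB, BP) = 90.00° ✓; |DB| = 11.40 ✓; bearing(D→J) − bearing(D→B) = 67.00° ✓; |DJ| = 11.40 ✓; ∠(DJ, JC) = 90.00° ✓; |JC| = 39.70 ✗.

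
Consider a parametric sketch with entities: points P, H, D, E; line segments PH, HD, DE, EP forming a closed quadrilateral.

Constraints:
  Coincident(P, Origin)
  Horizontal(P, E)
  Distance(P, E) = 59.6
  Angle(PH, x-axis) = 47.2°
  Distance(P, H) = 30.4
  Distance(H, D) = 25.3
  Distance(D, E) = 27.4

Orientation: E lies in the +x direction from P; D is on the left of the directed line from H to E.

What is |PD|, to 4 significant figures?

51.69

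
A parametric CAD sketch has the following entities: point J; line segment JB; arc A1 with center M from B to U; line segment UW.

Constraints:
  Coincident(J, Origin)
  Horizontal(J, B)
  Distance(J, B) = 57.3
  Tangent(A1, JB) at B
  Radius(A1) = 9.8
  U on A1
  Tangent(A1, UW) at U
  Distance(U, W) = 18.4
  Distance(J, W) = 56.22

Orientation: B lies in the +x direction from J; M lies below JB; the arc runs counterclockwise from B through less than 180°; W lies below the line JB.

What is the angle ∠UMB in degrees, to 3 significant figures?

92.7°

Checks: |MU| = 9.800 ✓; ∠(MU, UW) = 90.00° ✓; |UW| = 18.40 ✓; |JW| = 56.22 ✓.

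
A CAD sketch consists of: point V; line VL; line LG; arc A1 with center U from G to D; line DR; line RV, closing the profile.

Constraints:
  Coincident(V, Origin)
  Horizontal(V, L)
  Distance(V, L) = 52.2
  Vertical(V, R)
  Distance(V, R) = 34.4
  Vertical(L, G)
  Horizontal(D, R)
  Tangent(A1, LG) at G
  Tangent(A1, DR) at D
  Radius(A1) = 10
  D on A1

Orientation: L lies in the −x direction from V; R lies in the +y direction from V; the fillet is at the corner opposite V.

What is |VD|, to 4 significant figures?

54.44

The virtual corner opposite V is at (-52.20, 34.40). Since A1 is tangent to LG there, UG ⟂ LG and the tangent condition forces UD to be normal to DR, with radius 10.0, so the center U sits 10.0 in from both sides at U = (-42.20, 24.40). That places the tangent points at G = (-52.20, 24.40) on LG and D = (-42.20, 34.40) on DR. Then |VD| = |D − V| = 54.44.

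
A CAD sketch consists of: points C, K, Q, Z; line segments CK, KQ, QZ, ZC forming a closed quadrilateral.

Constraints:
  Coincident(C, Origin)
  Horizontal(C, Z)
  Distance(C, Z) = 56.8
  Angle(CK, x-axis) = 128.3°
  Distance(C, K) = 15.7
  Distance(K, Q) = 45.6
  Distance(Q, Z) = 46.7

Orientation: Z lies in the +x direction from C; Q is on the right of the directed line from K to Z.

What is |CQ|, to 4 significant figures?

29.92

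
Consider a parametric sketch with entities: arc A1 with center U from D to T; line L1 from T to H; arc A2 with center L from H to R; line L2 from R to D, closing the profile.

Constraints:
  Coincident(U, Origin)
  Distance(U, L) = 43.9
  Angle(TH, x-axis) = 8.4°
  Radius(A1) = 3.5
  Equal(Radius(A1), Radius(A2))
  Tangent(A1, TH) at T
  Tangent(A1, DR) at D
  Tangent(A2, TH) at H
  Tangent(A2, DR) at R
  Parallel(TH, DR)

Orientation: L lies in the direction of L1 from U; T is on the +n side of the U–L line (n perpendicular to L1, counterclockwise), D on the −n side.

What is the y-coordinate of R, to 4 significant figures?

2.951

The slot axis is L1's direction at 8.4°, so u = (cos 8.4°, sin 8.4°) = (0.9893, 0.1461) and n = (−sin 8.4°, cos 8.4°) = (-0.1461, 0.9893). U is at the origin and L lies 43.9 along u from U, so L = 43.9·u = (43.43, 6.413). Tangency of A1 to both parallel lines with radius 3.5 puts T and D at U ± 3.5·n: T = (-0.5113, 3.462), D = (0.5113, -3.462). Equal radii place H and R the same way about L: H = L + 3.5·n = (42.92, 9.875), R = L − 3.5·n = (43.94, 2.951). So R.y = 2.951.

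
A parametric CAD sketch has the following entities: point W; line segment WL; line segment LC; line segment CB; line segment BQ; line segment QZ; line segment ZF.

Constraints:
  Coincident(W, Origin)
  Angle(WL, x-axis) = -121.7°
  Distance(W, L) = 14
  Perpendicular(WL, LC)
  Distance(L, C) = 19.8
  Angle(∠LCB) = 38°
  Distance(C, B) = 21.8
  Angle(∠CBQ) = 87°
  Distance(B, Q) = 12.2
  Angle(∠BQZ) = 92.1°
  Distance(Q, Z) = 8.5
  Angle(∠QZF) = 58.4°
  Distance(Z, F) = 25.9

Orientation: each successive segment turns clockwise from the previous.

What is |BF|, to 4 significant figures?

10.90

W is at the origin; WL runs at -121.7° with length 14.0, so L = (-7.357, -11.91). WL ⟂ LC, so LC runs at 148.3°; with |LC| = 19.8, C = (-24.20, -1.507). ∠LCB = 38.0° gives CB at 6.300° from the x-axis; with |CB| = 21.8, B = (-2.534, 0.8852). ∠CBQ = 87.0° gives BQ at -86.70° from the x-axis; with |BQ| = 12.2, Q = (-1.832, -11.29). ∠BQZ = 92.1° gives QZ at -174.6° from the x-axis; with |QZ| = 8.5, Z = (-10.29, -12.09). ∠QZF = 58.4° gives ZF at 63.80° from the x-axis; with |ZF| = 25.9, F = (1.141, 11.14). Then |BF| = |F − B| = 10.90.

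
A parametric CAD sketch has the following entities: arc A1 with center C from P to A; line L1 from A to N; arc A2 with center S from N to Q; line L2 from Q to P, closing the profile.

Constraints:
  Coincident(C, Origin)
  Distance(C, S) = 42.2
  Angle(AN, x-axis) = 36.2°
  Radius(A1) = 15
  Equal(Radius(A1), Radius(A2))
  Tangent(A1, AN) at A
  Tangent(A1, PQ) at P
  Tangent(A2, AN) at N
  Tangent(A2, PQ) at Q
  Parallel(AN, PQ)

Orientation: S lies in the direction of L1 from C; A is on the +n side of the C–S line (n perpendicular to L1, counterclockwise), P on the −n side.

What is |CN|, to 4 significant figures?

44.79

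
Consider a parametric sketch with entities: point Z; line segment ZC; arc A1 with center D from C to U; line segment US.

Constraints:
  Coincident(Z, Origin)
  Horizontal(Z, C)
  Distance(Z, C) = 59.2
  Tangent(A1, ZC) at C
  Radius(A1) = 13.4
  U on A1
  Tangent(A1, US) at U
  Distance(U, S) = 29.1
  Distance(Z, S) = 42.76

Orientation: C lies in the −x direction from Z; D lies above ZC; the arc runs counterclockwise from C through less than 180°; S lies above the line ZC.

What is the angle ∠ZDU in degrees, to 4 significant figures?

23.10°

Z is at the origin; Z and C share the same y with |ZC| = 59.2 and C on the −x side, so C = (-59.20, 0.000). Since A1 is tangent to ZC there, DC ⟂ ZC, so D = C + (0, 13.4) = (-59.20, 13.40). Since DU ⟂ US (tangency), |DS| = √(13.4² + 29.1²) = 32.04 regardless of where U sits on A1. So S lies on both circle(Z, 42.76) and circle(D, 32.04); the above-ZC intersection is S = (-31.30, 29.14). U is the foot of the tangent from S: U = (-48.34, 5.552).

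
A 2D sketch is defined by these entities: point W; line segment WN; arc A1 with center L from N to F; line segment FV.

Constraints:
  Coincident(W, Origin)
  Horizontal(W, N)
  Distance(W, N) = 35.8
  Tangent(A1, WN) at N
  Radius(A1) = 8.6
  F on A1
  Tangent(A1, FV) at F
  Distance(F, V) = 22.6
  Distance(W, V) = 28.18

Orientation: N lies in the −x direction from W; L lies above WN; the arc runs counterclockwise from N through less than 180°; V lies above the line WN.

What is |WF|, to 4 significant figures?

28.84

Checks: |LF| = 8.600 ✓; ∠(LF, FV) = 90.00° ✓; |FV| = 22.60 ✓; |WV| = 28.18 ✓.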